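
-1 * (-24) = 24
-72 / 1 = -72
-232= -232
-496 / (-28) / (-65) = -124 / 455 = -0.27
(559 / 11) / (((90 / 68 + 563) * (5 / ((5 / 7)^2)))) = 95030 / 10341793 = 0.01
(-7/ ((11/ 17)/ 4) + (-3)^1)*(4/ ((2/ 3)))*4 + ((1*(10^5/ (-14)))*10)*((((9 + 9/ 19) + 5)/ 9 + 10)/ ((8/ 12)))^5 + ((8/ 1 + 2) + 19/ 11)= -5296820684664764422588/ 46330288389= -114327384284.58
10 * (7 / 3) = 70 / 3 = 23.33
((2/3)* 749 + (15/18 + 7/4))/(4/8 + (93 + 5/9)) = 18069/3386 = 5.34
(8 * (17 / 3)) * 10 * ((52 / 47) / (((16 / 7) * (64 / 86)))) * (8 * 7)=2328235 / 141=16512.30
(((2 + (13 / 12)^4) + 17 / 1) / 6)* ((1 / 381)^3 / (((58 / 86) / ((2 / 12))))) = 18169435 / 1197292907602944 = 0.00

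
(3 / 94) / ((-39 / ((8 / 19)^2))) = -32 / 220571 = -0.00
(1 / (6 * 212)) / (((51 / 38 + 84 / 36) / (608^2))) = 1755904 / 22207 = 79.07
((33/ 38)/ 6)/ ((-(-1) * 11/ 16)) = 4/ 19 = 0.21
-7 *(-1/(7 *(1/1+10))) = 1/11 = 0.09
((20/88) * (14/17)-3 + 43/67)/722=-27201/9045938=-0.00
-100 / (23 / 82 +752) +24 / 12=115174 / 61687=1.87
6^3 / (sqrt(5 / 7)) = 216*sqrt(35) / 5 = 255.57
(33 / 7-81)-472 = -3838 / 7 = -548.29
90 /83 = 1.08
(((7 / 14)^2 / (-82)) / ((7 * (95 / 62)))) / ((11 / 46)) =-713 / 599830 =-0.00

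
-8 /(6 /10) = -40 /3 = -13.33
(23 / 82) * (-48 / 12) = -46 / 41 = -1.12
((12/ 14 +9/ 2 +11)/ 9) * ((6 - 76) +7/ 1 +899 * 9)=102134/ 7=14590.57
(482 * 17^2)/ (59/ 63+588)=8775774/ 37103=236.52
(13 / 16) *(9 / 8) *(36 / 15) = 351 / 160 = 2.19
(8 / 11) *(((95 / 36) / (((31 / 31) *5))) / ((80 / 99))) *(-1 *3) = -1.42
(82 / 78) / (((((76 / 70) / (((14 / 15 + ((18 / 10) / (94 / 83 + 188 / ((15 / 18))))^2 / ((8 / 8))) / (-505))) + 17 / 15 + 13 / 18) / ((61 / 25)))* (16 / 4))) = -930071143498017 / 849246680105887310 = -0.00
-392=-392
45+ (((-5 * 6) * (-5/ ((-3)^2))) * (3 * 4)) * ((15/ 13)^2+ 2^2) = 1111.27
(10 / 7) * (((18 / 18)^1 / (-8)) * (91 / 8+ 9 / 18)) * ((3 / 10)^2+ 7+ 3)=-19171 / 896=-21.40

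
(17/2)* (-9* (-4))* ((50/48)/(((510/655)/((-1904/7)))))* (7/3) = -779450/3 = -259816.67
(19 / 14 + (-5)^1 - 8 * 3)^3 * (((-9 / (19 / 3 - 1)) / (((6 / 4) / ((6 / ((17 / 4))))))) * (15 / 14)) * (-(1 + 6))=-23474044215 / 93296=-251608.26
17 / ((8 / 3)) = 51 / 8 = 6.38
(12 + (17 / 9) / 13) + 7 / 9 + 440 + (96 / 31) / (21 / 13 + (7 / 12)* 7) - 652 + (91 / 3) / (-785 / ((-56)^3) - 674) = -25262795821578740 / 127218174409599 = -198.58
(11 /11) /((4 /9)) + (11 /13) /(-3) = 307 /156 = 1.97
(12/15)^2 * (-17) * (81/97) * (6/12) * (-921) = 4183.81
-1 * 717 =-717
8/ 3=2.67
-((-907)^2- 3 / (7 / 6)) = -5758525 / 7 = -822646.43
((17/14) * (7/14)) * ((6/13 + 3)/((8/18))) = 6885/1456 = 4.73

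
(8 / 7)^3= 512 / 343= 1.49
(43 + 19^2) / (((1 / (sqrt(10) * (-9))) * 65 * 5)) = -3636 * sqrt(10) / 325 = -35.38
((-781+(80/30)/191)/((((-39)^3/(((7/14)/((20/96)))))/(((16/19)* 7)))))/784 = 358004/1506880557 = 0.00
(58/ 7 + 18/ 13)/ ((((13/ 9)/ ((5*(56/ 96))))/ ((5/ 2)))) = 8250/ 169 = 48.82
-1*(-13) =13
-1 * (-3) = 3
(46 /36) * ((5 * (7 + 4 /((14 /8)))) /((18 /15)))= 37375 /756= 49.44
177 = 177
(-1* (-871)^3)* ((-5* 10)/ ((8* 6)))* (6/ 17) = -16519407775/ 68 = -242932467.28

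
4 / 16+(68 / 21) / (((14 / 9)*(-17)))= 25 / 196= 0.13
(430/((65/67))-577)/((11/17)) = -29563/143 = -206.73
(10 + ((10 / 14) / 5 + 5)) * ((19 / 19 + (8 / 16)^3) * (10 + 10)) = 2385 / 7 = 340.71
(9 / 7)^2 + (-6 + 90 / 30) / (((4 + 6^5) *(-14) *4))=5041461 / 3049760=1.65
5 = 5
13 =13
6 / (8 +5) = 6 / 13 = 0.46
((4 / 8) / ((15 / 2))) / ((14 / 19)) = 19 / 210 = 0.09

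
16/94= 8/47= 0.17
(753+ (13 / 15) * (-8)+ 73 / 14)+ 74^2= 1307729 / 210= 6227.28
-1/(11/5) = -5/11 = -0.45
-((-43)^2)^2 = -3418801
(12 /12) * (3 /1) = 3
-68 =-68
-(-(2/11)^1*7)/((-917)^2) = 2/1321397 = 0.00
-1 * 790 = -790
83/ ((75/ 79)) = 6557/ 75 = 87.43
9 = 9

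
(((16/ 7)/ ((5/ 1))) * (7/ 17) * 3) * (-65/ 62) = -0.59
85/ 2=42.50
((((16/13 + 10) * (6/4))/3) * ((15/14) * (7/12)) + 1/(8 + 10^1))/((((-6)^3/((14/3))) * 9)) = -23359/2729376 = -0.01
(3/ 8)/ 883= 3/ 7064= 0.00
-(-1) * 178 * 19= 3382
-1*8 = -8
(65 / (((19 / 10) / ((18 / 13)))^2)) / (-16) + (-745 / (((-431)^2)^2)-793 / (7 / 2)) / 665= -2.50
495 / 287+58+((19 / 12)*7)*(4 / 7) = 56876 / 861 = 66.06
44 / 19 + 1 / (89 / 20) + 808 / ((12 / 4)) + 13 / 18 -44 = 6958007 / 30438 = 228.60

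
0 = 0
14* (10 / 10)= 14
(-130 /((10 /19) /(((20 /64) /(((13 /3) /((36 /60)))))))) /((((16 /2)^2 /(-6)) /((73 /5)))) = 37449 /2560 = 14.63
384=384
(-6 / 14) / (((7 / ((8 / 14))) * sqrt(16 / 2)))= -3 * sqrt(2) / 343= -0.01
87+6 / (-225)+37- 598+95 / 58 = -2054891 / 4350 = -472.39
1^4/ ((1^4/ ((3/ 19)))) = 3/ 19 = 0.16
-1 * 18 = -18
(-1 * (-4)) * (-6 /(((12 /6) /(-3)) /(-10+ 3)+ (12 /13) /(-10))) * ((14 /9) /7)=-1820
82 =82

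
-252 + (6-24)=-270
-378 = -378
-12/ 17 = -0.71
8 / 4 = 2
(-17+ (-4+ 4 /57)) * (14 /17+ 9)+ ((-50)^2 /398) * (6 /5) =-38193469 /192831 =-198.07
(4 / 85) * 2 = 8 / 85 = 0.09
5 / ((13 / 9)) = 45 / 13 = 3.46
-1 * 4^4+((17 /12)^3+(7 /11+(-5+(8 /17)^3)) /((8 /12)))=-24238038229 /93386304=-259.55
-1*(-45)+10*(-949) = -9445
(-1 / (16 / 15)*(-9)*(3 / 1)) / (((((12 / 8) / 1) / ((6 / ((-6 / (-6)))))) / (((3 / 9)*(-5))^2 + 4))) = 2745 / 4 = 686.25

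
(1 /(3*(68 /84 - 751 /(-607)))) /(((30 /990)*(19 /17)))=2383689 /495710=4.81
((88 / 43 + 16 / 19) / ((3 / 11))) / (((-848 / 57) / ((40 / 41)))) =-64900 / 93439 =-0.69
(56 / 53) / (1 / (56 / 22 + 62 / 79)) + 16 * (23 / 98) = 16415624 / 2256793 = 7.27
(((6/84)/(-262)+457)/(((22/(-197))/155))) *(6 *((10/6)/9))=-255925285625/363132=-704772.05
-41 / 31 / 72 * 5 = -205 / 2232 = -0.09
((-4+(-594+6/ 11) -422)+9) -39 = -11544/ 11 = -1049.45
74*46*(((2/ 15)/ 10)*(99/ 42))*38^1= 711436/ 175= 4065.35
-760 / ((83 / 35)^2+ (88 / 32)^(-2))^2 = -16697694475000 / 727897342561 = -22.94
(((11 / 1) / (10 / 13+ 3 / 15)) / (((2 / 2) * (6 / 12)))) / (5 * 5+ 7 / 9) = 715 / 812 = 0.88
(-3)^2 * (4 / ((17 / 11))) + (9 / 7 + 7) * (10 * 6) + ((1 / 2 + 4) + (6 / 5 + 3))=629673 / 1190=529.14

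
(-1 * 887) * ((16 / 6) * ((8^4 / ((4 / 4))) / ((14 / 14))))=-29065216 / 3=-9688405.33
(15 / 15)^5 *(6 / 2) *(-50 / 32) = -75 / 16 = -4.69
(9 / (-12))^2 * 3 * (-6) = -81 / 8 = -10.12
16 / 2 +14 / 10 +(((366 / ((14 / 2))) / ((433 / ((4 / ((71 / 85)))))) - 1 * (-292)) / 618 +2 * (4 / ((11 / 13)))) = 70688988163 / 3657340995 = 19.33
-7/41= -0.17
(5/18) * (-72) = -20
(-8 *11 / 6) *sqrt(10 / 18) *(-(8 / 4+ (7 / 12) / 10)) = 2717 *sqrt(5) / 270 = 22.50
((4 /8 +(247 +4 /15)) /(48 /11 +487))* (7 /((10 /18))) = 1717023 /270250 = 6.35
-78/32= -39/16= -2.44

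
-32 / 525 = -0.06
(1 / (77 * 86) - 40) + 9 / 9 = -258257 / 6622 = -39.00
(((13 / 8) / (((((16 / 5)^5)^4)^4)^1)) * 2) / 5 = 215066959263787195466566259938190341927111148834228515625 / 8543948143683640329580086824678208458410818089426611079788166431288878903122562200091848347746304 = 0.00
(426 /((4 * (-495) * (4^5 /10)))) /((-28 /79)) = 5609 /946176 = 0.01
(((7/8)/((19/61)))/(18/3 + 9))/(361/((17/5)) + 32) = 7259/5355720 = 0.00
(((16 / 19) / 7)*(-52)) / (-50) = 416 / 3325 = 0.13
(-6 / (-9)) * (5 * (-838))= -8380 / 3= -2793.33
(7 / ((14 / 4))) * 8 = 16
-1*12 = -12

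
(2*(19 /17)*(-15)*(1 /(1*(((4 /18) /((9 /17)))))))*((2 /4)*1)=-23085 /578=-39.94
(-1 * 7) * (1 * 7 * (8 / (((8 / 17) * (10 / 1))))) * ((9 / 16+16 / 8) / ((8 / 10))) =-34153 / 128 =-266.82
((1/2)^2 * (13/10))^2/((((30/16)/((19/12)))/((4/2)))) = 0.18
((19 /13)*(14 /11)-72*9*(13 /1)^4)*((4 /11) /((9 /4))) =-42345219808 /14157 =-2991115.34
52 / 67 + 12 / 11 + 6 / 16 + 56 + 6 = 378771 / 5896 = 64.24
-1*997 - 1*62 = -1059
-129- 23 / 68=-8795 / 68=-129.34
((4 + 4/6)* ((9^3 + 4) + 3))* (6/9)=20608/9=2289.78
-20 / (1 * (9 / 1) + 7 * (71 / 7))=-1 / 4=-0.25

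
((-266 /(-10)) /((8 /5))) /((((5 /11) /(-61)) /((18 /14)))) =-114741 /40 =-2868.52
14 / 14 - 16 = -15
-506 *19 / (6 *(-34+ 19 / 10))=48070 / 963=49.92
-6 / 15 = -0.40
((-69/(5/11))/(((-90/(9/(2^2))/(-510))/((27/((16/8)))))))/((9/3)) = -348381/40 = -8709.52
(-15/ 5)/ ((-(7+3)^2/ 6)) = 9/ 50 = 0.18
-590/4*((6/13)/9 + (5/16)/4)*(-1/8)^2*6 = -95285/53248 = -1.79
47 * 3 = 141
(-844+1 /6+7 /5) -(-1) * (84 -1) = -22783 /30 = -759.43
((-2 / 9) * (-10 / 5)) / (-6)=-2 / 27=-0.07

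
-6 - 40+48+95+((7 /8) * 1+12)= 879 /8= 109.88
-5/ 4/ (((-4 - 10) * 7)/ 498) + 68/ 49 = 1517/ 196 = 7.74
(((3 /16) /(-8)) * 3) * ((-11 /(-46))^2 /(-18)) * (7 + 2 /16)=6897 /4333568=0.00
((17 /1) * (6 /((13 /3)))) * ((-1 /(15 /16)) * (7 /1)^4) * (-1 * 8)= 31347456 /65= 482268.55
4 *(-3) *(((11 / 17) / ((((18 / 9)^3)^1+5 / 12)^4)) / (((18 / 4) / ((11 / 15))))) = -2230272 / 8845134085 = -0.00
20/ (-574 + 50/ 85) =-85/ 2437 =-0.03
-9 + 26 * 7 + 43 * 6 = 431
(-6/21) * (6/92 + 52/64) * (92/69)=-323/966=-0.33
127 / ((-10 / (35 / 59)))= -7.53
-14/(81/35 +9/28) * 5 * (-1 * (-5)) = -49000/369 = -132.79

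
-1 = -1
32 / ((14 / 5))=11.43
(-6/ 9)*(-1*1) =2/ 3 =0.67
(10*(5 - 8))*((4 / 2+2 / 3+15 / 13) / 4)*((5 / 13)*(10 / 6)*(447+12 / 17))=-47251625 / 5746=-8223.39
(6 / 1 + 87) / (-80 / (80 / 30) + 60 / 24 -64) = -62 / 61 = -1.02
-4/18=-2/9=-0.22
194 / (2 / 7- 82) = -679 / 286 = -2.37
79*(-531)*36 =-1510164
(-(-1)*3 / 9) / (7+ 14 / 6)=1 / 28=0.04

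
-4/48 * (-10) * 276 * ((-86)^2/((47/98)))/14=11907560/47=253352.34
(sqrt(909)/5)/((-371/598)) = -1794*sqrt(101)/1855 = -9.72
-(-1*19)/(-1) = -19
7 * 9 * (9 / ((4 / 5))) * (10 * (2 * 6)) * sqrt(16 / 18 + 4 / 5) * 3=34020 * sqrt(95)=331585.94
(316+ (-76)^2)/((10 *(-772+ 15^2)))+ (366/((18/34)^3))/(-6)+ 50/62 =-25428462184/61808265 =-411.41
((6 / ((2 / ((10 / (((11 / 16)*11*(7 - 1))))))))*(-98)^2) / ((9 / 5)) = 3841600 / 1089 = 3527.64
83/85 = 0.98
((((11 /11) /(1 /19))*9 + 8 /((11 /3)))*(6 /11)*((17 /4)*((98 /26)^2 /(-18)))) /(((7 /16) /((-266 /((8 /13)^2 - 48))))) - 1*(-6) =-491726749 /121726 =-4039.62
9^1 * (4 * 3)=108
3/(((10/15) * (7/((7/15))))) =3/10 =0.30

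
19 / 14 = 1.36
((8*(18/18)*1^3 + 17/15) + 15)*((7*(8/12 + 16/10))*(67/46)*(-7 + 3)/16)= -1443113/10350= -139.43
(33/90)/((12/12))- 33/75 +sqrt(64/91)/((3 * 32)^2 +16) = -11/150 +sqrt(91)/105014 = -0.07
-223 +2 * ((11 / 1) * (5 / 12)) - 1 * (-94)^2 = -54299 / 6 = -9049.83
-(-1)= 1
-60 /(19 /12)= -37.89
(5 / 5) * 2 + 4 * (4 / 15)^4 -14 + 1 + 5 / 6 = -1027327 / 101250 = -10.15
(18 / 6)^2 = 9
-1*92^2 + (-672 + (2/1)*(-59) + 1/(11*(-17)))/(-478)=-756415373/89386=-8462.35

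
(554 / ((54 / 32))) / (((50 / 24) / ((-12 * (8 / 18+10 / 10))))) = -1843712 / 675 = -2731.43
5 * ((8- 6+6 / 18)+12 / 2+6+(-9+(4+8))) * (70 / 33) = 18200 / 99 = 183.84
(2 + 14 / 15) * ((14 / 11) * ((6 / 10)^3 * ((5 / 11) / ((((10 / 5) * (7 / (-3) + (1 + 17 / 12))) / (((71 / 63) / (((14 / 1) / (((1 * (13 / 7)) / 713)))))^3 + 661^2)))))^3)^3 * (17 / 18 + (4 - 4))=1207984434017141507942483784834644445901103736156830013619679040434856241149592054439668214480317871875130321140279047027187254923654407459766922897381783838916114303389660247670548866907844197053318681434215888750257698295247 / 42662892381456592577059725447424592916245876418188103538132594697102991501026506459287187796127662401772109511022668188234184789240809119034108440872561077307761006240000000000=28314639879929739861469250000000000000000000000000.00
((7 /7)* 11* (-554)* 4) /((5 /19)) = -463144 /5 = -92628.80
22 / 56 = 11 / 28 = 0.39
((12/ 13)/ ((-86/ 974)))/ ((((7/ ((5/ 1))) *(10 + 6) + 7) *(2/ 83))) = -404210/ 27391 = -14.76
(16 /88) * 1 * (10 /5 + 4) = 12 /11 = 1.09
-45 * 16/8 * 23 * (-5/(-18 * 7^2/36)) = -20700/49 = -422.45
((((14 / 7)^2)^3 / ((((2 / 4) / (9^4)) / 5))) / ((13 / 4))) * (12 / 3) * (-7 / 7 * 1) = -67184640 / 13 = -5168049.23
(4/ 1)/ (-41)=-4/ 41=-0.10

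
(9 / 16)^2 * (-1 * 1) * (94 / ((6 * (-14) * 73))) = 1269 / 261632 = 0.00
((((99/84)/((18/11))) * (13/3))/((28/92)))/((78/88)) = 30613/2646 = 11.57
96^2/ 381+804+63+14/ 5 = 567683/ 635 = 893.99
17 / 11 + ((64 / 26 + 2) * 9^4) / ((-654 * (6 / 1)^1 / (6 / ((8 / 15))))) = -10272083 / 124696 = -82.38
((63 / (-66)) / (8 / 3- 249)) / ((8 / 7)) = 0.00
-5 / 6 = -0.83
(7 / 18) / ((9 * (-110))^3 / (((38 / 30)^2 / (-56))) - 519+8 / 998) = 1260973 / 109811841103967454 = 0.00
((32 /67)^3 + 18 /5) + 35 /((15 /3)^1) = 16104279 /1503815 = 10.71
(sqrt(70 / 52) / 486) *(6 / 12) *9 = sqrt(910) / 2808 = 0.01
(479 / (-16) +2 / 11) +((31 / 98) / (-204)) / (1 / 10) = -13094083 / 439824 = -29.77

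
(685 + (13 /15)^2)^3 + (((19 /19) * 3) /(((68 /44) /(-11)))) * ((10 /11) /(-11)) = 62444765346069878 /193640625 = 322477606.89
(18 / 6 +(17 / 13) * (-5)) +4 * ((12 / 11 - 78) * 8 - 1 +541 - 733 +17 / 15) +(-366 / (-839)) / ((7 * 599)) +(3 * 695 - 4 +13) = -8588018894162 / 7545953415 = -1138.10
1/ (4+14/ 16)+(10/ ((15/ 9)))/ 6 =47/ 39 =1.21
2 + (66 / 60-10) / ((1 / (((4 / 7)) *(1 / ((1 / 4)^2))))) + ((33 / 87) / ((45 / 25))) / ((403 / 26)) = -22472948 / 283185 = -79.36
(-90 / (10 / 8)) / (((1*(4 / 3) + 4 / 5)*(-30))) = 9 / 8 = 1.12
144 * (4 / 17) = 576 / 17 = 33.88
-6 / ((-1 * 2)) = 3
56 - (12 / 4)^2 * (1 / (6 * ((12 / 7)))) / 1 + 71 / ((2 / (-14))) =-3535 / 8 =-441.88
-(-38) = 38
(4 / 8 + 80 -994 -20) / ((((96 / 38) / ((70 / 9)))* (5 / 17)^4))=-20739183031 / 54000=-384058.95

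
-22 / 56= -11 / 28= -0.39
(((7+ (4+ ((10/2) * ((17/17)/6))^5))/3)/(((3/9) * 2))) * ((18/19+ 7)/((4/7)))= 93714677/1181952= 79.29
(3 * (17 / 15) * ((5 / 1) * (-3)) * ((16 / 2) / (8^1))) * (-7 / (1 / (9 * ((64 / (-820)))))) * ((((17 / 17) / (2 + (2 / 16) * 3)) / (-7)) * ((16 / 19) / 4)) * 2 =470016 / 74005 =6.35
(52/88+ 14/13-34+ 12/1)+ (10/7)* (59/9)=-10.97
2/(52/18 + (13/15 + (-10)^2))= 90/4669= 0.02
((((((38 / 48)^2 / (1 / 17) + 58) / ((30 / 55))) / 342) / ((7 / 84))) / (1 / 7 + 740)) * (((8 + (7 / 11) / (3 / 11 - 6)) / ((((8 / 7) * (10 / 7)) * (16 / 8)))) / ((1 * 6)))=192607877 / 80164712448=0.00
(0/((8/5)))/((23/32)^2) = 0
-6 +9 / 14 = -5.36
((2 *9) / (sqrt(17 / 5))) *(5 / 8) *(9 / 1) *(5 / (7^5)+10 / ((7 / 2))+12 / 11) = 295633395 *sqrt(85) / 12571636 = 216.81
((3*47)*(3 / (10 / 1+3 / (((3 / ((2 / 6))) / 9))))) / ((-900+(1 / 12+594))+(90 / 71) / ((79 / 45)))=-28471284 / 267046507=-0.11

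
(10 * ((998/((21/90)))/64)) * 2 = 37425/28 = 1336.61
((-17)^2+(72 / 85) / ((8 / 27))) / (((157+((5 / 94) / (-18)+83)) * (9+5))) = 2998224 / 34516375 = 0.09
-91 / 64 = -1.42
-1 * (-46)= 46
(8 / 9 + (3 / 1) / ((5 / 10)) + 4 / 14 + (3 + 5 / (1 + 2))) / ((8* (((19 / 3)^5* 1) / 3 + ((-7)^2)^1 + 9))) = 30213 / 70514668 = 0.00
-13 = -13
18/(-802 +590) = -9/106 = -0.08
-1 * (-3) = 3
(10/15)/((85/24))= 16/85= 0.19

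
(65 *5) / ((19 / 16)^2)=83200 / 361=230.47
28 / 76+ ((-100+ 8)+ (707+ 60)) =12832 / 19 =675.37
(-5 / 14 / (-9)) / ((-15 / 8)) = -0.02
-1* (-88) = 88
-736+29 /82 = -60323 /82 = -735.65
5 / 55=1 / 11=0.09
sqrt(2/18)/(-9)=-1/27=-0.04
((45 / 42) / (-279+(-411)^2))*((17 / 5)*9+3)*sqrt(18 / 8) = 1 / 3123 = 0.00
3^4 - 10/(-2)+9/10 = 869/10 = 86.90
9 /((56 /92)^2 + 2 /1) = 1587 /418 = 3.80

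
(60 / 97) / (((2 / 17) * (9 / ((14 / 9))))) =2380 / 2619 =0.91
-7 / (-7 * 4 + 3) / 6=7 / 150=0.05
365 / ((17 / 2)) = 730 / 17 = 42.94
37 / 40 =0.92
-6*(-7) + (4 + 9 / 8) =377 / 8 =47.12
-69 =-69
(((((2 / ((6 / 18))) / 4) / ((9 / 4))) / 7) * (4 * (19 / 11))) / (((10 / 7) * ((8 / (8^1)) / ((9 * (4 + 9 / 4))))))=25.91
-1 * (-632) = 632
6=6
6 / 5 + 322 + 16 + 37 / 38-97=46203 / 190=243.17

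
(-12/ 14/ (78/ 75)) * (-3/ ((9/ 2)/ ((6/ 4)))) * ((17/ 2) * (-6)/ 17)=-225/ 91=-2.47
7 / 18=0.39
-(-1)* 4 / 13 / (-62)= -2 / 403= -0.00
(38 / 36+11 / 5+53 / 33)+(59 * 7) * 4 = 1640293 / 990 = 1656.86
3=3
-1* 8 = -8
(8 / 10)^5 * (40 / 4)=2048 / 625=3.28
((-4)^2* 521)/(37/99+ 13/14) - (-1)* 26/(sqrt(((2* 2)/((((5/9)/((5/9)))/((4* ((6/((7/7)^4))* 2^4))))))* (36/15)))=13* sqrt(10)/96+ 11553696/1805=6401.37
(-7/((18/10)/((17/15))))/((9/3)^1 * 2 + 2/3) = -119/180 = -0.66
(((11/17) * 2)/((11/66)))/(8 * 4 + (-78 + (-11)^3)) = -44/7803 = -0.01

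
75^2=5625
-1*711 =-711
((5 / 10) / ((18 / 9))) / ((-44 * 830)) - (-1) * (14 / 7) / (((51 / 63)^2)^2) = 56819485439 / 12200747680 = 4.66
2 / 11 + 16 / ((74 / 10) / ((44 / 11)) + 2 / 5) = 722 / 99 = 7.29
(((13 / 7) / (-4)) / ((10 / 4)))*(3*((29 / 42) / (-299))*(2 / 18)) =0.00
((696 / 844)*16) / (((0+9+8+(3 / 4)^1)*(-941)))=-11136 / 14097121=-0.00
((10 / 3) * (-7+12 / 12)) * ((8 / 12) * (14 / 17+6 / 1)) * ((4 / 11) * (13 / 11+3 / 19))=-5196800 / 117249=-44.32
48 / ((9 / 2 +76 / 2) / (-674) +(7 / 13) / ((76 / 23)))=7990944 / 16631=480.48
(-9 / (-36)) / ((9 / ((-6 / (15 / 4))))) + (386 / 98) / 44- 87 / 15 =-558343 / 97020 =-5.75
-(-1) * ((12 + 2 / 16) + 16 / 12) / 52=323 / 1248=0.26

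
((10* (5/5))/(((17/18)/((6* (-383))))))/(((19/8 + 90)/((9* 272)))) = -476513280/739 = -644808.23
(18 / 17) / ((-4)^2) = 9 / 136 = 0.07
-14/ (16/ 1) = -7/ 8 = -0.88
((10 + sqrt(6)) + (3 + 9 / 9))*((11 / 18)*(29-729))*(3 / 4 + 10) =-579425 / 9-82775*sqrt(6) / 18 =-75644.81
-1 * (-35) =35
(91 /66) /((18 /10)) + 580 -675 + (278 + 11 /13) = 184.61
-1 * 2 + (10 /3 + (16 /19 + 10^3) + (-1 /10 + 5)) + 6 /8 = 1148921 /1140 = 1007.83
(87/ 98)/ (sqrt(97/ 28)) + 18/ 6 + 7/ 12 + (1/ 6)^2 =87* sqrt(679)/ 4753 + 65/ 18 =4.09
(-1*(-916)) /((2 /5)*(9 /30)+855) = 11450 /10689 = 1.07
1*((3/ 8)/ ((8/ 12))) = 9/ 16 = 0.56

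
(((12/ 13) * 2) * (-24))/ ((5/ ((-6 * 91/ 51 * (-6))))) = -48384/ 85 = -569.22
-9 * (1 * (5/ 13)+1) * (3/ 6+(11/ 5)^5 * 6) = -156794697/ 40625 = -3859.56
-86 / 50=-43 / 25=-1.72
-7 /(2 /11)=-77 /2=-38.50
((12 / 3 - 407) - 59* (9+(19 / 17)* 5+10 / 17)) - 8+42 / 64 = -710331 / 544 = -1305.76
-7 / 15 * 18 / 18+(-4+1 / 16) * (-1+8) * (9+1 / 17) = -510307 / 2040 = -250.15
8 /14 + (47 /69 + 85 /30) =3947 /966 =4.09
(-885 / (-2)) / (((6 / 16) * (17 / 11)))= 12980 / 17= 763.53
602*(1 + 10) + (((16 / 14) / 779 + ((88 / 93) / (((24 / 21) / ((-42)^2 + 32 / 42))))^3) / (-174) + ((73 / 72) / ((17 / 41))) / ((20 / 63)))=-502236274260000482481781 / 28024396192910880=-17921395.02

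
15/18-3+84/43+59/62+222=890731/3999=222.74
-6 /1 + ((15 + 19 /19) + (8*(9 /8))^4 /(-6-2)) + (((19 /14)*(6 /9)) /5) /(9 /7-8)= -4569257 /5640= -810.15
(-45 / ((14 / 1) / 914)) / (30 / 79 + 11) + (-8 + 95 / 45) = -264.05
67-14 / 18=596 / 9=66.22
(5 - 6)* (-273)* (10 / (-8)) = -1365 / 4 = -341.25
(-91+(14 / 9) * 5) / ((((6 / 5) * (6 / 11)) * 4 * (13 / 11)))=-453145 / 16848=-26.90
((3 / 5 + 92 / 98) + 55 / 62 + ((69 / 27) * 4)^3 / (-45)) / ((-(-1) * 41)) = -424777571 / 817225038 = -0.52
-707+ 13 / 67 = -47356 / 67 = -706.81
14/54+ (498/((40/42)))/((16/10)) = 141295/432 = 327.07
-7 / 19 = -0.37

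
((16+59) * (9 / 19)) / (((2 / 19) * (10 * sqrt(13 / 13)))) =135 / 4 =33.75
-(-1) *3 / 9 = 1 / 3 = 0.33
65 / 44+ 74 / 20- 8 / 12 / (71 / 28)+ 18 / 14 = 2033749 / 328020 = 6.20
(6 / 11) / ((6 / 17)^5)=1419857 / 14256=99.60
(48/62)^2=576/961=0.60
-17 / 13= -1.31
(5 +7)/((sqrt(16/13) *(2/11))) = 33 *sqrt(13)/2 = 59.49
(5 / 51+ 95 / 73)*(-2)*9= -31260 / 1241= -25.19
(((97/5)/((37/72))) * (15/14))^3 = 1149705130176/17373979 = 66173.97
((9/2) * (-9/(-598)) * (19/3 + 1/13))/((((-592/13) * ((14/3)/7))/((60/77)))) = -151875/13629616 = -0.01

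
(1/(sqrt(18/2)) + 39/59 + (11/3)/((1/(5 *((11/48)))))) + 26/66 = 522389/93456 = 5.59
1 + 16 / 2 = 9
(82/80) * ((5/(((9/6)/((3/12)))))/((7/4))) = 41/84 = 0.49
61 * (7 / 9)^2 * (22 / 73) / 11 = 5978 / 5913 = 1.01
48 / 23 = 2.09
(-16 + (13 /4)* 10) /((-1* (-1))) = 33 /2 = 16.50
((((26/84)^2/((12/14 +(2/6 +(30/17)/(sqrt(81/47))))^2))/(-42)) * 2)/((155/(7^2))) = -0.00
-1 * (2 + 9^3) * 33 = -24123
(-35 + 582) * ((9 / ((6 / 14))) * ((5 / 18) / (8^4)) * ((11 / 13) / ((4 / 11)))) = 2316545 / 1277952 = 1.81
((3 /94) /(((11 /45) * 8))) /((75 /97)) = 873 /41360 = 0.02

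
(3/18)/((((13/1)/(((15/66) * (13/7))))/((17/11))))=85/10164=0.01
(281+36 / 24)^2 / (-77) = -319225 / 308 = -1036.44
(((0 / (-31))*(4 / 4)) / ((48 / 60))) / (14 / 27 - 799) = 0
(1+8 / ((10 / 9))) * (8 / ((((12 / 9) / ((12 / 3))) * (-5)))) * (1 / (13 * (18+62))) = -123 / 3250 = -0.04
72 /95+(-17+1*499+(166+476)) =106852 /95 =1124.76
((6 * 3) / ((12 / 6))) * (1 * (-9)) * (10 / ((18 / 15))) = -675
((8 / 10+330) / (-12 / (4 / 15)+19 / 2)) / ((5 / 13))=-43004 / 1775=-24.23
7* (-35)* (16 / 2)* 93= -182280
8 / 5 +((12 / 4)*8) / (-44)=58 / 55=1.05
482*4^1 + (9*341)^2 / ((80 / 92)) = 216670063 / 20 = 10833503.15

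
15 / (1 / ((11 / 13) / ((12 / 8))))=110 / 13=8.46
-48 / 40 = -6 / 5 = -1.20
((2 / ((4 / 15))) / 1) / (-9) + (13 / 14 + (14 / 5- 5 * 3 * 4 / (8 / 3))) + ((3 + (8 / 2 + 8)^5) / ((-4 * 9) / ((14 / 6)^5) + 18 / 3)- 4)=73149929791 / 1611645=45388.36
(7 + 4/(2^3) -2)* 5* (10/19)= 275/19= 14.47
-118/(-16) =59/8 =7.38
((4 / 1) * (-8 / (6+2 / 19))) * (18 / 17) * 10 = -27360 / 493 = -55.50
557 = 557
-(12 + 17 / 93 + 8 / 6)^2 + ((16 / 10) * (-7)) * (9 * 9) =-5236901 / 4805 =-1089.89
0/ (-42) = 0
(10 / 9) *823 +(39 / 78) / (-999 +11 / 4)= 32796532 / 35865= 914.44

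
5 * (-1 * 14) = -70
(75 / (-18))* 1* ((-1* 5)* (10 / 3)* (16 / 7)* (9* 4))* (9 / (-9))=-40000 / 7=-5714.29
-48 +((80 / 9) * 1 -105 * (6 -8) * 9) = 16658 / 9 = 1850.89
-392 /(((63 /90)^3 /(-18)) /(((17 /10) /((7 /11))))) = 2692800 /49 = 54955.10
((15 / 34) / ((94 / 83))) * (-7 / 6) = -2905 / 6392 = -0.45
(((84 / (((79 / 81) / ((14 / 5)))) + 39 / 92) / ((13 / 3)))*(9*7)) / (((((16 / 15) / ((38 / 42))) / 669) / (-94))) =-141606850159863 / 755872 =-187342367.70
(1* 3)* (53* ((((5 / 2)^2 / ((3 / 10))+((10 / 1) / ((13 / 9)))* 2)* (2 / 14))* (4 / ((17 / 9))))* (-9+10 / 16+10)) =1290285 / 476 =2710.68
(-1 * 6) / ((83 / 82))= -492 / 83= -5.93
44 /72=11 /18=0.61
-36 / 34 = -18 / 17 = -1.06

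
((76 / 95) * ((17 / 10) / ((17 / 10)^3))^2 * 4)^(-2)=6975757441 / 1024000000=6.81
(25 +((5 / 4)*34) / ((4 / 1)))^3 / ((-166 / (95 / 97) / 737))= -1620785986875 / 8244224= -196596.55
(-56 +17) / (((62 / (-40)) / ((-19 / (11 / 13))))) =-192660 / 341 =-564.99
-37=-37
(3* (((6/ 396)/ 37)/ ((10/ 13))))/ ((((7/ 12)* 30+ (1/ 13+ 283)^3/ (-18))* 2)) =-257049/ 405659667152300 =-0.00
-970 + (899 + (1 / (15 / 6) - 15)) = -428 / 5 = -85.60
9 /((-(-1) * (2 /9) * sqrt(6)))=27 * sqrt(6) /4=16.53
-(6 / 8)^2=-9 / 16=-0.56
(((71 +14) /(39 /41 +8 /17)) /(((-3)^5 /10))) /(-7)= 592450 /1685691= 0.35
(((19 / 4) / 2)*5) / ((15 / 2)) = 19 / 12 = 1.58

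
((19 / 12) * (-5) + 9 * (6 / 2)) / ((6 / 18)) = 229 / 4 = 57.25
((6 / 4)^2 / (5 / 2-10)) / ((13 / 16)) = -24 / 65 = -0.37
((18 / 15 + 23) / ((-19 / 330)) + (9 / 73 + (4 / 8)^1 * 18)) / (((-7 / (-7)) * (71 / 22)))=-12547128 / 98477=-127.41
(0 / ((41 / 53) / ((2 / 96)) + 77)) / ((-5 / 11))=0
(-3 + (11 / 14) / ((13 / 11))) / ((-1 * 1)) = 425 / 182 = 2.34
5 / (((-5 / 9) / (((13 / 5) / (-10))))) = 117 / 50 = 2.34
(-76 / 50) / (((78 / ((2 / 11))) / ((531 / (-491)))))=6726 / 1755325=0.00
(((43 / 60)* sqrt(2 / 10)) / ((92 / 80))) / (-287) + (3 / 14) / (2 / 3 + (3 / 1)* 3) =9 / 406-43* sqrt(5) / 99015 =0.02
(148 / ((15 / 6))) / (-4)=-74 / 5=-14.80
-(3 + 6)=-9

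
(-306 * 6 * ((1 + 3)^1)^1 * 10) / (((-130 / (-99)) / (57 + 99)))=-8724672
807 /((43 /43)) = 807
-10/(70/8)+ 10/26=-0.76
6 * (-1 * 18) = -108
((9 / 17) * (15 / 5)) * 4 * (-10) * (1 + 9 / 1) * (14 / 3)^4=-15366400 / 51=-301301.96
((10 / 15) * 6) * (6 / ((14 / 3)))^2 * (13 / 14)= 2106 / 343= 6.14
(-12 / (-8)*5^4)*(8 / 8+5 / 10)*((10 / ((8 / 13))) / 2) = 365625 / 32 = 11425.78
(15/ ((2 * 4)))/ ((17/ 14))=105/ 68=1.54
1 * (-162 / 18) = -9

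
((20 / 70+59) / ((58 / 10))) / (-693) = -2075 / 140679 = -0.01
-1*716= -716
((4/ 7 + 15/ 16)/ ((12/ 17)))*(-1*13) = -37349/ 1344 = -27.79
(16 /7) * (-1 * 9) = -144 /7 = -20.57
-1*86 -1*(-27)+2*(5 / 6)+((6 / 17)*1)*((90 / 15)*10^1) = -1844 / 51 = -36.16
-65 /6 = -10.83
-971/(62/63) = -61173/62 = -986.66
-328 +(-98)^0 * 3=-325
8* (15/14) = 60/7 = 8.57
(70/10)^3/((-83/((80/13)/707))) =-3920/108979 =-0.04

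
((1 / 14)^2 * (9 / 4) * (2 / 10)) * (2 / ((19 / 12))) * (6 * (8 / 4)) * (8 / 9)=144 / 4655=0.03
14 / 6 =7 / 3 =2.33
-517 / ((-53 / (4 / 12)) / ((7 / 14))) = 517 / 318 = 1.63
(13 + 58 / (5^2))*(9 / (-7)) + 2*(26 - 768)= -263147 / 175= -1503.70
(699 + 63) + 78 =840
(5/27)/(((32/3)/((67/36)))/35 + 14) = 11725/896778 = 0.01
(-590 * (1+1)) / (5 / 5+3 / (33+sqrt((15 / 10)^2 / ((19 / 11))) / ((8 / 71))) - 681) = 13365334015 / 7700920082 - 20945 * sqrt(209) / 3850460041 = 1.74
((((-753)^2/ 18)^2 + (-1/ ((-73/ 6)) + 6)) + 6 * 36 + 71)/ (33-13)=289746283653/ 5840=49614089.67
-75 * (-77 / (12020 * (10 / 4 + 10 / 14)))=0.15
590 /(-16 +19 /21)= -12390 /317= -39.09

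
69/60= 23/20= 1.15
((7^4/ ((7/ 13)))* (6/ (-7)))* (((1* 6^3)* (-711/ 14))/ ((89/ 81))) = 3396026088/ 89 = 38157596.49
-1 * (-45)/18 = 5/2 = 2.50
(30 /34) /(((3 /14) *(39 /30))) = 3.17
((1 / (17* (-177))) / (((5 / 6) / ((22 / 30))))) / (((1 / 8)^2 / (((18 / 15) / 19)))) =-0.00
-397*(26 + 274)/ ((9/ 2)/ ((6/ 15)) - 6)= -158800/ 7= -22685.71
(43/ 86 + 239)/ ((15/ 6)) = 479/ 5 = 95.80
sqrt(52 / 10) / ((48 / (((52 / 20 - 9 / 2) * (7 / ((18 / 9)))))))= -133 * sqrt(130) / 4800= -0.32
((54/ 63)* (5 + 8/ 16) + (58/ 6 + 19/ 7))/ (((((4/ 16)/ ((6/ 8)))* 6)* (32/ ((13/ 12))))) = 4667/ 16128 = 0.29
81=81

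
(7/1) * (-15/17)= -105/17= -6.18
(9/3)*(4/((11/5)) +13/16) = 7.89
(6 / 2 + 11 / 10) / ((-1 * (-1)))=41 / 10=4.10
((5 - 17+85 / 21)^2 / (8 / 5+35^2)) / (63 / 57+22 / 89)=235801495 / 6185541411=0.04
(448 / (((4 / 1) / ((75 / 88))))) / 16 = 525 / 88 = 5.97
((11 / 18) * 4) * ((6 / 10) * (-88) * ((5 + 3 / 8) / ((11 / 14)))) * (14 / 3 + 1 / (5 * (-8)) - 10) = 4731.05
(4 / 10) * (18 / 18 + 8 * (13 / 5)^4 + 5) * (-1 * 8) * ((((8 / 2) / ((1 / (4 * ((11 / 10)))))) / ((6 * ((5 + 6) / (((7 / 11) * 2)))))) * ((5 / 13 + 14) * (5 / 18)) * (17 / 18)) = -15034159168 / 9871875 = -1522.93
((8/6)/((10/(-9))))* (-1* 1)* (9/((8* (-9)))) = -3/20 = -0.15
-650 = -650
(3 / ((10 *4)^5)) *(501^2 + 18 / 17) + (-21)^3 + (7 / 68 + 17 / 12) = -9259.47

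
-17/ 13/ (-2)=17/ 26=0.65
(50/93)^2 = 2500/8649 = 0.29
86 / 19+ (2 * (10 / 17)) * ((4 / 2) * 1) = 2222 / 323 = 6.88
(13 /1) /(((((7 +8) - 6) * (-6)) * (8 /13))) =-169 /432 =-0.39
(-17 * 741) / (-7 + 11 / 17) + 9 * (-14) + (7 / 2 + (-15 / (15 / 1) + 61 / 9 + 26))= 68117 / 36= 1892.14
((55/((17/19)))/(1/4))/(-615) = -836/2091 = -0.40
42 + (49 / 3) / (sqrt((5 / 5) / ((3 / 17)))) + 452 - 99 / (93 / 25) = 49* sqrt(51) / 51 + 14489 / 31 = 474.25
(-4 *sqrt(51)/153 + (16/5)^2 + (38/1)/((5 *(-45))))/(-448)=-1133/50400 + sqrt(51)/17136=-0.02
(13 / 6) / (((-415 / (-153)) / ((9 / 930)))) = 1989 / 257300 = 0.01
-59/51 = -1.16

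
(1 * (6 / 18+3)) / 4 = 5 / 6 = 0.83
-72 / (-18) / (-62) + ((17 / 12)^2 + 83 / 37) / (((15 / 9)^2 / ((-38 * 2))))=-2669061 / 22940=-116.35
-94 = -94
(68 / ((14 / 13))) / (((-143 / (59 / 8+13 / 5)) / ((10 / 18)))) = -323 / 132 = -2.45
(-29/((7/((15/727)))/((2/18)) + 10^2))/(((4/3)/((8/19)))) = -870/299573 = -0.00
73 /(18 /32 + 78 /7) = 8176 /1311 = 6.24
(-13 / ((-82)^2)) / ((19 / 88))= -286 / 31939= -0.01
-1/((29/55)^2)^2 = -9150625/707281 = -12.94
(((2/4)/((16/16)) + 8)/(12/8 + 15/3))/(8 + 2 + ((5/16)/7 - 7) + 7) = 1904/14625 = 0.13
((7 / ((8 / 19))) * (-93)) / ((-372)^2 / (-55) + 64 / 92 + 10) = 5215595 / 8451472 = 0.62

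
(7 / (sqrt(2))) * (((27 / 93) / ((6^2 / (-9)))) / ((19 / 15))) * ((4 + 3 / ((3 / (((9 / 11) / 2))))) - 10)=1.59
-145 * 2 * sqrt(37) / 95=-58 * sqrt(37) / 19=-18.57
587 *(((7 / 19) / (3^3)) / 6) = 4109 / 3078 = 1.33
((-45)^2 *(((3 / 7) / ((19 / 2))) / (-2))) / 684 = -675 / 10108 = -0.07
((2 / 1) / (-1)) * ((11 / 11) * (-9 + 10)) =-2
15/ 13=1.15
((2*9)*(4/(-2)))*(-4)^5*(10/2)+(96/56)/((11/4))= 14192688/77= 184320.62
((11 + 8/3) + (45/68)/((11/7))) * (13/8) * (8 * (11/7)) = 287.79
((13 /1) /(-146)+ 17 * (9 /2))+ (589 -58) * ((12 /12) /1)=44341 /73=607.41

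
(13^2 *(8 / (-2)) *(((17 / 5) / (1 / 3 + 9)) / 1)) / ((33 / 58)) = -166634 / 385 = -432.82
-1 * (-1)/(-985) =-1/985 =-0.00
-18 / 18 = -1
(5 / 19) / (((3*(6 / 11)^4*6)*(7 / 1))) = 0.02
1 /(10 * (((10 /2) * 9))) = 1 /450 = 0.00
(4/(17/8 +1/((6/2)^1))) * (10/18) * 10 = 1600/177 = 9.04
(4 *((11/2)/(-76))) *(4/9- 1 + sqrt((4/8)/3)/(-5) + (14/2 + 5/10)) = -1375/684 + 11 *sqrt(6)/1140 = -1.99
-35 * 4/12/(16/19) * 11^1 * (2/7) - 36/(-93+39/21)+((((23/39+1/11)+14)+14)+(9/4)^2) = -623943/66352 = -9.40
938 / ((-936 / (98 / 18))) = -22981 / 4212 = -5.46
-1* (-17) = 17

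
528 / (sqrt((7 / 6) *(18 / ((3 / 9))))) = 176 *sqrt(7) / 7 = 66.52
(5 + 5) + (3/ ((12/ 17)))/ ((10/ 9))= 553/ 40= 13.82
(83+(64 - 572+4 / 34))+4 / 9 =-424.44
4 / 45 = 0.09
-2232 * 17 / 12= -3162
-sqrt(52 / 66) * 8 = -8 * sqrt(858) / 33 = -7.10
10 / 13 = 0.77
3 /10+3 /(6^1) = 4 /5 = 0.80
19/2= 9.50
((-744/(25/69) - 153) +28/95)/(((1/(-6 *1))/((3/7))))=18862542/3325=5672.94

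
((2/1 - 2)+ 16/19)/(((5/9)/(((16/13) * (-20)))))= -9216/247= -37.31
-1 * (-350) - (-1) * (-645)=-295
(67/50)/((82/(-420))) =-1407/205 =-6.86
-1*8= -8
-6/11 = -0.55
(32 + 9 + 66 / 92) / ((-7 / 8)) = -7676 / 161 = -47.68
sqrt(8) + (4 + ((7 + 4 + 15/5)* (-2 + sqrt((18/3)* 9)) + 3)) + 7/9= -182/9 + 2* sqrt(2) + 42* sqrt(6)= 85.48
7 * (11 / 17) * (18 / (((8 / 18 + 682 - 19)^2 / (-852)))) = -13664376 / 86585471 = -0.16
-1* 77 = -77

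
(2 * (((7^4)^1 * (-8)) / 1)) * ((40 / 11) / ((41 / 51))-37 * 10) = 6332109280 / 451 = 14040153.61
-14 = -14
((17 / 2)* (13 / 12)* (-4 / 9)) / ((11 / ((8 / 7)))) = -0.43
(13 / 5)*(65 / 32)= 169 / 32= 5.28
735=735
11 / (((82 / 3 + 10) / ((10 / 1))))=165 / 56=2.95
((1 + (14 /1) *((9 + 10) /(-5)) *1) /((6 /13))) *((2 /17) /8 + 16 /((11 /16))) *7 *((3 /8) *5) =-413718669 /11968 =-34568.74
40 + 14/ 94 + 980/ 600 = 58913/ 1410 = 41.78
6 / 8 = 3 / 4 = 0.75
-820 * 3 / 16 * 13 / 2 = -7995 / 8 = -999.38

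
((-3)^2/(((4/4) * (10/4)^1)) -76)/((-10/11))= 1991/25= 79.64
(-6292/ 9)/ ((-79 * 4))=1573/ 711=2.21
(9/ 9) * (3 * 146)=438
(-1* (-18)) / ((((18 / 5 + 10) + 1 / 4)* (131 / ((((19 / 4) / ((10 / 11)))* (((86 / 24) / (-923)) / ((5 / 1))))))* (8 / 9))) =-0.00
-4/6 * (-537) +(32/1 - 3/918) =119339/306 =390.00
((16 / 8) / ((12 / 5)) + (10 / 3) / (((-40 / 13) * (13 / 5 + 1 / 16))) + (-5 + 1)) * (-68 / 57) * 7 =29.84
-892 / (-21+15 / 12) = 3568 / 79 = 45.16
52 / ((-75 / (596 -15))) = -30212 / 75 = -402.83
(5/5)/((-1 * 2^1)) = -1/2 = -0.50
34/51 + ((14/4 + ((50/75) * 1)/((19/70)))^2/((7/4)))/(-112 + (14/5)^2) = 570527/1208628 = 0.47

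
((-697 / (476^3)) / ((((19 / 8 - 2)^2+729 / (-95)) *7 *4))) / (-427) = -3895 / 54281623632012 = -0.00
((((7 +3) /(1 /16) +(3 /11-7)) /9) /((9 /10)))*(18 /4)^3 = 37935 /22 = 1724.32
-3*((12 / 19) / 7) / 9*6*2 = -48 / 133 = -0.36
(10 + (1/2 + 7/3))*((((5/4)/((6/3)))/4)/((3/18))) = 385/32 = 12.03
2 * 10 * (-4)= -80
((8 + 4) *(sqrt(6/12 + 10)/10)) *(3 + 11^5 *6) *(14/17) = 40584978 *sqrt(42)/85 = 3094361.40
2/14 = 1/7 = 0.14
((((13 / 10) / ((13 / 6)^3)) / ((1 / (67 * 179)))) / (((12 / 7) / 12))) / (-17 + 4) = -9066708 / 10985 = -825.37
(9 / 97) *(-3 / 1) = -0.28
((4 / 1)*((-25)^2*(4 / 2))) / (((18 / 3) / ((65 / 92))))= 40625 / 69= 588.77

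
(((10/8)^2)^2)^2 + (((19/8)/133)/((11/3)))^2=2316024841/388562944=5.96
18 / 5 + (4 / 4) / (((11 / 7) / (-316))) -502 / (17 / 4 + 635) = -27884574 / 140635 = -198.28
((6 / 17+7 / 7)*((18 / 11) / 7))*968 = 36432 / 119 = 306.15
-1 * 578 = -578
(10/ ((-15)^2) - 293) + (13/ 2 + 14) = -24521/ 90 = -272.46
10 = 10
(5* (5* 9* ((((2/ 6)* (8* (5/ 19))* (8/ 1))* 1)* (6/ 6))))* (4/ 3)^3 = 512000/ 171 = 2994.15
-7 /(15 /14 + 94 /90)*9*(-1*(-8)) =-317520 /1333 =-238.20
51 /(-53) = -51 /53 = -0.96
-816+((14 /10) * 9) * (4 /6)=-4038 /5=-807.60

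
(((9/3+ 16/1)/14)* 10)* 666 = 63270/7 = 9038.57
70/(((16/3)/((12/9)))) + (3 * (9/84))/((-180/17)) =9783/560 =17.47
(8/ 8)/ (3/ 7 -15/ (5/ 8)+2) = -7/ 151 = -0.05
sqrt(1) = 1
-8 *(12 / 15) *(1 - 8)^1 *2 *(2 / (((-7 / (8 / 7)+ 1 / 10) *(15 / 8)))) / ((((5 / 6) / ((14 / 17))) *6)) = -802816 / 307275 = -2.61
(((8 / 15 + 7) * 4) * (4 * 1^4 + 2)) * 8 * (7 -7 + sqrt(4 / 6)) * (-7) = -50624 * sqrt(6) / 15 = -8266.86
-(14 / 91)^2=-4 / 169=-0.02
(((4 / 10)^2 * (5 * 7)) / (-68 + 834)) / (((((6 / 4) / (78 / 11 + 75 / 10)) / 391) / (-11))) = -585718 / 1915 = -305.86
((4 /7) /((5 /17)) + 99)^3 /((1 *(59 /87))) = 3836632178019 /2529625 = 1516680.21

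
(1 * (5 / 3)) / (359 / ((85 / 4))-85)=-425 / 17367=-0.02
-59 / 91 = -0.65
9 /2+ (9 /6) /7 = 33 /7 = 4.71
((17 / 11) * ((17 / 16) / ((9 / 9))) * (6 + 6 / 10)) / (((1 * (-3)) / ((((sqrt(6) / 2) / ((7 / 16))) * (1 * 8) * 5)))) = -1156 * sqrt(6) / 7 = -404.52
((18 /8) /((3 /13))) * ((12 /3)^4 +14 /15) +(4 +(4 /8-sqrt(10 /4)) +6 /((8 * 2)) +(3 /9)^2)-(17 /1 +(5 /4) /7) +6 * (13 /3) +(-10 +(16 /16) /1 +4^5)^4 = 1061363553142.33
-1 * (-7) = 7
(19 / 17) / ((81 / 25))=475 / 1377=0.34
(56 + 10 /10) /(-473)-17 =-8098 /473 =-17.12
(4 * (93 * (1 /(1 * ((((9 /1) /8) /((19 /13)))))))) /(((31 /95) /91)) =134773.33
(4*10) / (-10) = -4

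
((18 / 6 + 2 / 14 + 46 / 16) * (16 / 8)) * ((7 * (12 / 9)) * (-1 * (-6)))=674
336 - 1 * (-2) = 338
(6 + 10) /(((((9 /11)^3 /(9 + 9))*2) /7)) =149072 /81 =1840.40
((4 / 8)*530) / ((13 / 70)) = 18550 / 13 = 1426.92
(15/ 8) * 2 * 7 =105/ 4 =26.25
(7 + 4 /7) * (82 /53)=82 /7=11.71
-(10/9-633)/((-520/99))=-62557/520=-120.30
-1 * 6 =-6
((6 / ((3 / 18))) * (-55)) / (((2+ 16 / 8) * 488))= -495 / 488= -1.01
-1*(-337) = 337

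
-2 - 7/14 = -2.50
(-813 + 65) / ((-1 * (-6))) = -374 / 3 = -124.67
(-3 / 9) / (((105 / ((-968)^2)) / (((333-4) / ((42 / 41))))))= -902822624 / 945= -955367.86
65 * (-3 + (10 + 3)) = 650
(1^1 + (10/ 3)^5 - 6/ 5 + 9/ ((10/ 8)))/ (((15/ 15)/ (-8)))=-813608/ 243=-3348.18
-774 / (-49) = 774 / 49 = 15.80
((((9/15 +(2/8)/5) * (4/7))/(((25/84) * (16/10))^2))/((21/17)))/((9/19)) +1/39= 55087/19500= 2.82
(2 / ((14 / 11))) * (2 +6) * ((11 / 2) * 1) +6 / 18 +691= 760.48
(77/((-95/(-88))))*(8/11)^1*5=4928/19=259.37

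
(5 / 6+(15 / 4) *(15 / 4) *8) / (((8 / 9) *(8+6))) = 255 / 28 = 9.11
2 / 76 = 1 / 38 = 0.03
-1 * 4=-4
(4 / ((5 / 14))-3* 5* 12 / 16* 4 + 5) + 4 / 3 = -412 / 15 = -27.47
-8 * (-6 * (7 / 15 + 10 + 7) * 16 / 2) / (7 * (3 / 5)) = 33536 / 21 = 1596.95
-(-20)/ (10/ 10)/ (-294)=-10/ 147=-0.07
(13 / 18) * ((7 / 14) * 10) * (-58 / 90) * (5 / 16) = -1885 / 2592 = -0.73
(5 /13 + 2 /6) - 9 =-323 /39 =-8.28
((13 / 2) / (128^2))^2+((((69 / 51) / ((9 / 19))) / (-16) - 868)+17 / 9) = -142316224355071 / 164282499072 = -866.29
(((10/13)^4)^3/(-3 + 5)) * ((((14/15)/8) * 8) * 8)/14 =800000000000/69894255367443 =0.01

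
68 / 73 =0.93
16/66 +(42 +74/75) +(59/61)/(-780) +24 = 175928563/2616900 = 67.23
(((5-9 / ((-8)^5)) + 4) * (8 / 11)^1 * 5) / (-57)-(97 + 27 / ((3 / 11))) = -15298189 / 77824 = -196.57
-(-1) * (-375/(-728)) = 375/728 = 0.52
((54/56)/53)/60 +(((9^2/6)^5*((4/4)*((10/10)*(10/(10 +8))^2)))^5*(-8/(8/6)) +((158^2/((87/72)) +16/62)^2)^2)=-6192599427513244292614758730373440432172656370711/20328370938033398087680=-304628415449030915656040000.00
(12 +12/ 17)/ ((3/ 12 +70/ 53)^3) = 76225024/ 23249727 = 3.28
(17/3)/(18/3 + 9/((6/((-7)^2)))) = 0.07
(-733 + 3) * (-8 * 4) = 23360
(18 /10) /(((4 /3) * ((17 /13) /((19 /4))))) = 6669 /1360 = 4.90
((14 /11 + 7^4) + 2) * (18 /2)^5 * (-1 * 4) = -567879601.09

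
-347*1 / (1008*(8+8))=-347 / 16128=-0.02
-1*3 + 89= 86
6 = 6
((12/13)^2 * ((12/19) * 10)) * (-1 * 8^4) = -70778880/3211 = -22042.63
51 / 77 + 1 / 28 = 215 / 308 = 0.70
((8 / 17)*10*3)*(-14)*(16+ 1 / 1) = -3360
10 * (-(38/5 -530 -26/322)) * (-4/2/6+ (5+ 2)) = 5607960/161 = 34832.05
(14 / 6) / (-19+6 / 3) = -7 / 51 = -0.14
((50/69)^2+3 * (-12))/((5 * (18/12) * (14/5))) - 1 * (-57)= 790003/14283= 55.31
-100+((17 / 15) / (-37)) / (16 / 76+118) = -124653323 / 1246530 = -100.00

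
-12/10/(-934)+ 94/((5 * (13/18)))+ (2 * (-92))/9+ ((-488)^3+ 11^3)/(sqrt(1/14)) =1526507/273195- 116212941 * sqrt(14) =-434829003.54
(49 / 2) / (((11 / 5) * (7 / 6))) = 105 / 11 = 9.55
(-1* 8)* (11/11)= -8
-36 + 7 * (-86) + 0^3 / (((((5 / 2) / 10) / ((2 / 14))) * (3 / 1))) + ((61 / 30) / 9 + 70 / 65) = -2234807 / 3510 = -636.70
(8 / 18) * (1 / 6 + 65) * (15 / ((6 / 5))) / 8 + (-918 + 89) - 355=-1138.75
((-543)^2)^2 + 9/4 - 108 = 347743730781/4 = 86935932695.25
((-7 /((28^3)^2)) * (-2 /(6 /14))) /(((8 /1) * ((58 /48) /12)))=3 /35650048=0.00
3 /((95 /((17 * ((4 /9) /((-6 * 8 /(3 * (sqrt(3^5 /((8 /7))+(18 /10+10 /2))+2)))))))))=-0.25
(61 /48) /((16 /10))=305 /384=0.79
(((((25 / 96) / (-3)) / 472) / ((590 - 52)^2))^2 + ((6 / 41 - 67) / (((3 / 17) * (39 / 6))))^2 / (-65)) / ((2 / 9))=-1493934205778167278859523230999 / 6352626711340026341495930880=-235.17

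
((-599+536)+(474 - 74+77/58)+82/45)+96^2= 24941551/2610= 9556.15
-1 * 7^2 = -49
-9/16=-0.56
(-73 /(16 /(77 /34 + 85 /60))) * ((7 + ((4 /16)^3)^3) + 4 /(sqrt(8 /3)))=-100600698407 /855638016 - 54823 * sqrt(6) /3264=-158.72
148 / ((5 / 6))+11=943 / 5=188.60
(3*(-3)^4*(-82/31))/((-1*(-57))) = -6642/589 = -11.28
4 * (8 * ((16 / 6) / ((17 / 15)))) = 1280 / 17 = 75.29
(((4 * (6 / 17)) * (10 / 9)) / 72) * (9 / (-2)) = -5 / 51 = -0.10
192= 192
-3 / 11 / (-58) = 3 / 638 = 0.00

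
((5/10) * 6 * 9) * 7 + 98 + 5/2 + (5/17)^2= 167381/578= 289.59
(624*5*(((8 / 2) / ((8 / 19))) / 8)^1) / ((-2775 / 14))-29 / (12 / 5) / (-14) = -554119 / 31080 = -17.83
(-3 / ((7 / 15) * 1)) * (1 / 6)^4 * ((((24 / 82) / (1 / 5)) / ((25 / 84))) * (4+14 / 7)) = -6 / 41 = -0.15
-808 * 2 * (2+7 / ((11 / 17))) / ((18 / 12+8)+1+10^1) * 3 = -1367136 / 451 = -3031.34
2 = 2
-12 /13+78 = 1002 /13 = 77.08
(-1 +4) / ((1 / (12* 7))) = 252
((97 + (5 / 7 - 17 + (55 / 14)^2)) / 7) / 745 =3769 / 204428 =0.02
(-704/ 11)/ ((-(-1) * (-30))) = 32/ 15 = 2.13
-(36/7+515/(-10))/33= 59/42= 1.40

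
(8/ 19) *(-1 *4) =-32/ 19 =-1.68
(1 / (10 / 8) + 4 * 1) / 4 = 6 / 5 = 1.20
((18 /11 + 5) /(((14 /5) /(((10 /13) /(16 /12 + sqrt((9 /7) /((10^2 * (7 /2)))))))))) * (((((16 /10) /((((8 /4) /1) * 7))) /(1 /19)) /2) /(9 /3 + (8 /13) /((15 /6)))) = 41610000 /90795199-9362250 * sqrt(2) /635566393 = 0.44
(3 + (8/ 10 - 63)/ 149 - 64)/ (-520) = 11439/ 96850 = 0.12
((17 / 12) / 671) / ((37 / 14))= 119 / 148962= 0.00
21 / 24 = 7 / 8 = 0.88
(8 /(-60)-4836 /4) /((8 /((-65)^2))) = -15325765 /24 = -638573.54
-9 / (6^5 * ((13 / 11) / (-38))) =209 / 5616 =0.04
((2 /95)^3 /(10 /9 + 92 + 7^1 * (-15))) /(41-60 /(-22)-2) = -88 /4678695375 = -0.00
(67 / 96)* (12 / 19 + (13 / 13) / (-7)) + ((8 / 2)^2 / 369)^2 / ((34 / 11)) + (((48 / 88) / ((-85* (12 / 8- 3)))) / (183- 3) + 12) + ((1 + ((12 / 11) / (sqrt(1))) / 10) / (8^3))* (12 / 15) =133761950780077 / 10836672739200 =12.34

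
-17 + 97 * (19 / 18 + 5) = 10267 / 18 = 570.39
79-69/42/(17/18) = 9194/119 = 77.26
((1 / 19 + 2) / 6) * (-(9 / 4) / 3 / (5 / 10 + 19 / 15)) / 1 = -585 / 4028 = -0.15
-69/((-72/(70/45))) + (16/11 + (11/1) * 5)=68839/1188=57.95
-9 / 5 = -1.80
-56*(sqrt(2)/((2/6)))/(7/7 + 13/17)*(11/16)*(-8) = 2618*sqrt(2)/5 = 740.48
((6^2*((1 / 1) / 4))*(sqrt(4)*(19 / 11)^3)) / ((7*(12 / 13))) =267501 / 18634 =14.36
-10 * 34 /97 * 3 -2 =-1214 /97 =-12.52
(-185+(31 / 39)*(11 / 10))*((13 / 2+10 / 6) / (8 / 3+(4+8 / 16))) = -209.82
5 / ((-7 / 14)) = -10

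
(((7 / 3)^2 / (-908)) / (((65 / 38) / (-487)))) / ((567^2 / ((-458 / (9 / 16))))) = -33902992 / 7841411955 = -0.00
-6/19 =-0.32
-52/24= -2.17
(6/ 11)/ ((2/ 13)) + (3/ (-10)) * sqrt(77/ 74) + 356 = 3955/ 11 - 3 * sqrt(5698)/ 740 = 359.24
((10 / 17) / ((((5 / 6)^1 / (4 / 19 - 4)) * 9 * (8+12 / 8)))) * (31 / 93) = -0.01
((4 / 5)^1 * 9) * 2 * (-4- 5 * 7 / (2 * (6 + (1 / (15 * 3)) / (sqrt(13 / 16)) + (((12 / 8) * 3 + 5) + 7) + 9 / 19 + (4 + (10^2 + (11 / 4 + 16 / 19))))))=-771543972776592 / 12960577442545 + 261999360 * sqrt(13) / 2592115488509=-59.53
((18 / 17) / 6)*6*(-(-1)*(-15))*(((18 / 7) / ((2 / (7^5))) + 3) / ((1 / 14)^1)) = -81693360 / 17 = -4805491.76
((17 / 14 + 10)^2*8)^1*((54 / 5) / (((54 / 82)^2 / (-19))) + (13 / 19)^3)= -21584764839886 / 45372285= -475725.76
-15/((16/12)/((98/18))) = -245/4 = -61.25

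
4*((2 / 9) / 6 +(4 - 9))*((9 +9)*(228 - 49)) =-191888 / 3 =-63962.67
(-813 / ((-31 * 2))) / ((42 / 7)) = 271 / 124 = 2.19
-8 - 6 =-14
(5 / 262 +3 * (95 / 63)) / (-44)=-24995 / 242088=-0.10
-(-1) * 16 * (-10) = -160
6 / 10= 0.60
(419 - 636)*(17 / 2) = -3689 / 2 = -1844.50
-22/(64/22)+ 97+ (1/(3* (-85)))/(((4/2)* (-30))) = 5473579/61200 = 89.44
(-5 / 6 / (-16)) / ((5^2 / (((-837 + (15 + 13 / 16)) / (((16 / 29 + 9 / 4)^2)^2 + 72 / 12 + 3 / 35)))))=-65050755413 / 2574294241458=-0.03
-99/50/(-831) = 33/13850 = 0.00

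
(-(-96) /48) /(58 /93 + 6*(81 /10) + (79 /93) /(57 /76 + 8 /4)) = 3410 /84453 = 0.04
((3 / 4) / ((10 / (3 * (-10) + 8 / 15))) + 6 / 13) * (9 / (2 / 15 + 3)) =-5.02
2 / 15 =0.13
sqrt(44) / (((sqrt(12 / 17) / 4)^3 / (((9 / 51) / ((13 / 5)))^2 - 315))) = -27350560*sqrt(561) / 2873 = -225482.08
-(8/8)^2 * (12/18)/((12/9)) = -1/2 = -0.50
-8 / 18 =-4 / 9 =-0.44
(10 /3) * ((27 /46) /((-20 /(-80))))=180 /23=7.83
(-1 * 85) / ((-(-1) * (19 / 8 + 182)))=-136 / 295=-0.46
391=391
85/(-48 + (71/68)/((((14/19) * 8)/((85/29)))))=-1104320/616871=-1.79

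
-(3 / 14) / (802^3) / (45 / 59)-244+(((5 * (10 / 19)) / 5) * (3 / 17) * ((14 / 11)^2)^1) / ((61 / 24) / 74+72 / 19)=-1002057181098991452499 / 4107454056407320080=-243.96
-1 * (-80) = 80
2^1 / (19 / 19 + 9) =1 / 5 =0.20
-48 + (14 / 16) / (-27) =-10375 / 216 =-48.03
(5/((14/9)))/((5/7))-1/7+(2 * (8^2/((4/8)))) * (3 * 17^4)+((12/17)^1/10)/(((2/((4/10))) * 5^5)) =1192679961015709/18593750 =64144132.36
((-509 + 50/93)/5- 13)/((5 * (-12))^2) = -13333/418500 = -0.03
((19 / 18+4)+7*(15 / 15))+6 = 325 / 18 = 18.06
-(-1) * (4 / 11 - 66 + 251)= 185.36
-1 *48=-48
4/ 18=2/ 9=0.22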